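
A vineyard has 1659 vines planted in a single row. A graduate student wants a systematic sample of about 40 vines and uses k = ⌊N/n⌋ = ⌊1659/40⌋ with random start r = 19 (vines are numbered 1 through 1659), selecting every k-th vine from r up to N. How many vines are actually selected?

k = ⌊1659/40⌋ = 41
Achieved size = ⌊(1659 − 19)/41⌋ + 1 = ⌊1640/41⌋ + 1 = 40 + 1 = 41
(last selection: 19 + 40×41 = 1659 ≤ 1659; next would be 1700 > 1659)

41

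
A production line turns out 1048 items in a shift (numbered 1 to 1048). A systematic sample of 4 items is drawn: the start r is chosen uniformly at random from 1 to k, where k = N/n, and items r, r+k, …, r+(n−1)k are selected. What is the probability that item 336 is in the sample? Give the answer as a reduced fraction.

k = 1048/4 = 262.
Item 336 is selected iff r ≡ 336 (mod 262); exactly one such r in {1,…,262}.
Inclusion probability = 1/262.

1/262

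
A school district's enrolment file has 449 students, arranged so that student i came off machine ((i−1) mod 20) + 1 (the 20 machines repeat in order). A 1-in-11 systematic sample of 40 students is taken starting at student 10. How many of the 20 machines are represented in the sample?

Consecutive selections differ by k = 11, so their machine numbers differ by 11 mod 20 = 11.
gcd(11, 20) = 1, so the sample visits 20/1 = 20 distinct residues mod 20.
Start 10 is machine 10; the machines hit are 1, 2, 3, 4, 5, 6, 7, 8, 9, 10, 11, 12, 13, 14, 15, 16, 17, 18, 19, 20.

20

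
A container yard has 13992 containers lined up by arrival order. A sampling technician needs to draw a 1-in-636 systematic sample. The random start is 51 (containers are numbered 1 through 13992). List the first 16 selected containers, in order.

51, 687, 1323, 1959, 2595, 3231, 3867, 4503, 5139, 5775, 6411, 7047, 7683, 8319, 8955, 9591

container 1: 51
container 2: 51 + 636 = 687
container 3: 687 + 636 = 1323
container 4: 1323 + 636 = 1959
container 5: 1959 + 636 = 2595
container 6: 2595 + 636 = 3231
container 7: 3231 + 636 = 3867
container 8: 3867 + 636 = 4503
container 9: 4503 + 636 = 5139
container 10: 5139 + 636 = 5775
container 11: 5775 + 636 = 6411
container 12: 6411 + 636 = 7047
container 13: 7047 + 636 = 7683
container 14: 7683 + 636 = 8319
container 15: 8319 + 636 = 8955
container 16: 8955 + 636 = 9591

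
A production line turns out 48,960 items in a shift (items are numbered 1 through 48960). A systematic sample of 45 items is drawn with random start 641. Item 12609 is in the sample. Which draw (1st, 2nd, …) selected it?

k = 48960/45 = 1088
position = (12609 − 641)/1088 + 1 = 11968/1088 + 1 = 11 + 1 = 12

12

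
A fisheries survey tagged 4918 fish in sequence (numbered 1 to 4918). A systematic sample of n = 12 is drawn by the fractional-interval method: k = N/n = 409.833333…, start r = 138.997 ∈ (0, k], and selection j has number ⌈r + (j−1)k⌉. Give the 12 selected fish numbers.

j=1: r + 0k = 138.997 → ⌈·⌉ = 139
j=2: r + 1k = 548.830333… → ⌈·⌉ = 549
j=3: r + 2k = 958.663666… → ⌈·⌉ = 959
j=4: r + 3k = 1368.497 → ⌈·⌉ = 1369
j=5: r + 4k = 1778.330333… → ⌈·⌉ = 1779
j=6: r + 5k = 2188.163666… → ⌈·⌉ = 2189
j=7: r + 6k = 2597.997 → ⌈·⌉ = 2598
j=8: r + 7k = 3007.830333… → ⌈·⌉ = 3008
j=9: r + 8k = 3417.663666… → ⌈·⌉ = 3418
j=10: r + 9k = 3827.497 → ⌈·⌉ = 3828
j=11: r + 10k = 4237.330333… → ⌈·⌉ = 4238
j=12: r + 11k = 4647.163666… → ⌈·⌉ = 4648

139, 549, 959, 1369, 1779, 2189, 2598, 3008, 3418, 3828, 4238, 4648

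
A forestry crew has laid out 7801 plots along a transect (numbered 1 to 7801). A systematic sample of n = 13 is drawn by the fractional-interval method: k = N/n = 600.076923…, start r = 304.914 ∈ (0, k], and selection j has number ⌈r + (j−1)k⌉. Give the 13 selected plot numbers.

j=1: r + 0k = 304.914 → ⌈·⌉ = 305
j=2: r + 1k = 904.990923… → ⌈·⌉ = 905
j=3: r + 2k = 1505.067846… → ⌈·⌉ = 1506
j=4: r + 3k = 2105.144769… → ⌈·⌉ = 2106
j=5: r + 4k = 2705.221692… → ⌈·⌉ = 2706
j=6: r + 5k = 3305.298615… → ⌈·⌉ = 3306
j=7: r + 6k = 3905.375538… → ⌈·⌉ = 3906
j=8: r + 7k = 4505.452461… → ⌈·⌉ = 4506
j=9: r + 8k = 5105.529384… → ⌈·⌉ = 5106
j=10: r + 9k = 5705.606307… → ⌈·⌉ = 5706
j=11: r + 10k = 6305.683230… → ⌈·⌉ = 6306
j=12: r + 11k = 6905.760153… → ⌈·⌉ = 6906
j=13: r + 12k = 7505.837076… → ⌈·⌉ = 7506

305, 905, 1506, 2106, 2706, 3306, 3906, 4506, 5106, 5706, 6306, 6906, 7506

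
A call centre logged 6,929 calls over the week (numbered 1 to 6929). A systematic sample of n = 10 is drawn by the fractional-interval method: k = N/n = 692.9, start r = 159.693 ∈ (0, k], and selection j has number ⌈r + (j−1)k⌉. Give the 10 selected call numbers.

160, 853, 1546, 2239, 2932, 3625, 4318, 5010, 5703, 6396

j=1: r + 0k = 159.693 → ⌈·⌉ = 160
j=2: r + 1k = 852.593 → ⌈·⌉ = 853
j=3: r + 2k = 1545.493 → ⌈·⌉ = 1546
j=4: r + 3k = 2238.393 → ⌈·⌉ = 2239
j=5: r + 4k = 2931.293 → ⌈·⌉ = 2932
j=6: r + 5k = 3624.193 → ⌈·⌉ = 3625
j=7: r + 6k = 4317.093 → ⌈·⌉ = 4318
j=8: r + 7k = 5009.993 → ⌈·⌉ = 5010
j=9: r + 8k = 5702.893 → ⌈·⌉ = 5703
j=10: r + 9k = 6395.793 → ⌈·⌉ = 6396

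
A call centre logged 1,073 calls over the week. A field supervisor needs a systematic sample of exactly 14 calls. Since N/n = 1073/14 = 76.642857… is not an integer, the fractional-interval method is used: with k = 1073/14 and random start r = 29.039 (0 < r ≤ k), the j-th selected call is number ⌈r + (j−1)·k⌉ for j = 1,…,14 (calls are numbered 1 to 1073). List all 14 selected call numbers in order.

30, 106, 183, 259, 336, 413, 489, 566, 643, 719, 796, 873, 949, 1026

j=1: r + 0k = 29.039 → ⌈·⌉ = 30
j=2: r + 1k = 105.681857… → ⌈·⌉ = 106
j=3: r + 2k = 182.324714… → ⌈·⌉ = 183
j=4: r + 3k = 258.967571… → ⌈·⌉ = 259
j=5: r + 4k = 335.610428… → ⌈·⌉ = 336
j=6: r + 5k = 412.253285… → ⌈·⌉ = 413
j=7: r + 6k = 488.896142… → ⌈·⌉ = 489
j=8: r + 7k = 565.539 → ⌈·⌉ = 566
j=9: r + 8k = 642.181857… → ⌈·⌉ = 643
j=10: r + 9k = 718.824714… → ⌈·⌉ = 719
j=11: r + 10k = 795.467571… → ⌈·⌉ = 796
j=12: r + 11k = 872.110428… → ⌈·⌉ = 873
j=13: r + 12k = 948.753285… → ⌈·⌉ = 949
j=14: r + 13k = 1025.396142… → ⌈·⌉ = 1026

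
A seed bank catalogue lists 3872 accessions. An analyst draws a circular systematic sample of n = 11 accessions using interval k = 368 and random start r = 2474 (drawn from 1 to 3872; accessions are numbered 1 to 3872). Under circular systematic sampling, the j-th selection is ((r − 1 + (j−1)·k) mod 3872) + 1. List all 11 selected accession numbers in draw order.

Selection 1: 2474
Selection 2: 2474 + 368 = 2842
Selection 3: 2842 + 368 = 3210
Selection 4: 3210 + 368 = 3578
Selection 5: 3578 + 368 = 3946 → 3946 − 3872 = 74
Selection 6: 74 + 368 = 442
Selection 7: 442 + 368 = 810
Selection 8: 810 + 368 = 1178
Selection 9: 1178 + 368 = 1546
Selection 10: 1546 + 368 = 1914
Selection 11: 1914 + 368 = 2282

2474, 2842, 3210, 3578, 74, 442, 810, 1178, 1546, 1914, 2282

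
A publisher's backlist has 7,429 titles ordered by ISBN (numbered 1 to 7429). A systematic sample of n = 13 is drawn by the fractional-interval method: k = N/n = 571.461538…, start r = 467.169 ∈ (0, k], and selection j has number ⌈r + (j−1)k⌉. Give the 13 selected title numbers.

468, 1039, 1611, 2182, 2754, 3325, 3896, 4468, 5039, 5611, 6182, 6754, 7325

j=1: r + 0k = 467.169 → ⌈·⌉ = 468
j=2: r + 1k = 1038.630538… → ⌈·⌉ = 1039
j=3: r + 2k = 1610.092076… → ⌈·⌉ = 1611
j=4: r + 3k = 2181.553615… → ⌈·⌉ = 2182
j=5: r + 4k = 2753.015153… → ⌈·⌉ = 2754
j=6: r + 5k = 3324.476692… → ⌈·⌉ = 3325
j=7: r + 6k = 3895.938230… → ⌈·⌉ = 3896
j=8: r + 7k = 4467.399769… → ⌈·⌉ = 4468
j=9: r + 8k = 5038.861307… → ⌈·⌉ = 5039
j=10: r + 9k = 5610.322846… → ⌈·⌉ = 5611
j=11: r + 10k = 6181.784384… → ⌈·⌉ = 6182
j=12: r + 11k = 6753.245923… → ⌈·⌉ = 6754
j=13: r + 12k = 7324.707461… → ⌈·⌉ = 7325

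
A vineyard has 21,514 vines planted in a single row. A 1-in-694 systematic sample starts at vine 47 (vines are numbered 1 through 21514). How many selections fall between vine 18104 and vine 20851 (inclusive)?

k = 694
First selection ≥ 18104: 47 + ⌈(18104−47)/694⌉·694 = 47 + 27×694 = 18785
Last selection ≤ 20851: 47 + ⌊(20851−47)/694⌋·694 = 47 + 29×694 = 20173
Count = 29 − 27 + 1 = 3

3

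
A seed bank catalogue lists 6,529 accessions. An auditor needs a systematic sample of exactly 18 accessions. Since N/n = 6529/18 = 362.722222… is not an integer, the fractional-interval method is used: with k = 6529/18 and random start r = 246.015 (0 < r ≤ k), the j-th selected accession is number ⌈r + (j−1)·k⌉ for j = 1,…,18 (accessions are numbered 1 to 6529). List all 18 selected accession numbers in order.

j=1: r + 0k = 246.015 → ⌈·⌉ = 247
j=2: r + 1k = 608.737222… → ⌈·⌉ = 609
j=3: r + 2k = 971.459444… → ⌈·⌉ = 972
j=4: r + 3k = 1334.181666… → ⌈·⌉ = 1335
j=5: r + 4k = 1696.903888… → ⌈·⌉ = 1697
j=6: r + 5k = 2059.626111… → ⌈·⌉ = 2060
j=7: r + 6k = 2422.348333… → ⌈·⌉ = 2423
j=8: r + 7k = 2785.070555… → ⌈·⌉ = 2786
j=9: r + 8k = 3147.792777… → ⌈·⌉ = 3148
j=10: r + 9k = 3510.515 → ⌈·⌉ = 3511
j=11: r + 10k = 3873.237222… → ⌈·⌉ = 3874
j=12: r + 11k = 4235.959444… → ⌈·⌉ = 4236
j=13: r + 12k = 4598.681666… → ⌈·⌉ = 4599
j=14: r + 13k = 4961.403888… → ⌈·⌉ = 4962
j=15: r + 14k = 5324.126111… → ⌈·⌉ = 5325
j=16: r + 15k = 5686.848333… → ⌈·⌉ = 5687
j=17: r + 16k = 6049.570555… → ⌈·⌉ = 6050
j=18: r + 17k = 6412.292777… → ⌈·⌉ = 6413

247, 609, 972, 1335, 1697, 2060, 2423, 2786, 3148, 3511, 3874, 4236, 4599, 4962, 5325, 5687, 6050, 6413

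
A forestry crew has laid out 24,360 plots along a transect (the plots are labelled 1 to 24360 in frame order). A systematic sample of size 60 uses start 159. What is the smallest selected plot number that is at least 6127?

6249

k = 24360/60 = 406
Steps past start: ⌈(6127 − 159)/406⌉ = ⌈5968/406⌉ = 15
Selected plot: 159 + 15×406 = 6249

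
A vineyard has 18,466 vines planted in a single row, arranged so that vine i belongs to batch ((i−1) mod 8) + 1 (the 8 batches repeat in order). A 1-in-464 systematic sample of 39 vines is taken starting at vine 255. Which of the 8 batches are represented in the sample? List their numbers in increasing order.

7

Consecutive selections differ by k = 464, so their batch numbers differ by 464 mod 8 = 0.
gcd(464, 8) = 8, so the sample visits 8/8 = 1 distinct residues mod 8.
Start 255 is batch 7; the batches hit are 7.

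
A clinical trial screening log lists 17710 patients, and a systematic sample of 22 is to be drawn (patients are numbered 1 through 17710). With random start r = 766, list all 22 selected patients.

k = N/n = 17710/22 = 805
patient 1: 766
patient 2: 766 + 805 = 1571
patient 3: 1571 + 805 = 2376
patient 4: 2376 + 805 = 3181
patient 5: 3181 + 805 = 3986
patient 6: 3986 + 805 = 4791
patient 7: 4791 + 805 = 5596
patient 8: 5596 + 805 = 6401
patient 9: 6401 + 805 = 7206
patient 10: 7206 + 805 = 8011
patient 11: 8011 + 805 = 8816
patient 12: 8816 + 805 = 9621
patient 13: 9621 + 805 = 10426
patient 14: 10426 + 805 = 11231
patient 15: 11231 + 805 = 12036
patient 16: 12036 + 805 = 12841
patient 17: 12841 + 805 = 13646
patient 18: 13646 + 805 = 14451
patient 19: 14451 + 805 = 15256
patient 20: 15256 + 805 = 16061
patient 21: 16061 + 805 = 16866
patient 22: 16866 + 805 = 17671

766, 1571, 2376, 3181, 3986, 4791, 5596, 6401, 7206, 8011, 8816, 9621, 10426, 11231, 12036, 12841, 13646, 14451, 15256, 16061, 16866, 17671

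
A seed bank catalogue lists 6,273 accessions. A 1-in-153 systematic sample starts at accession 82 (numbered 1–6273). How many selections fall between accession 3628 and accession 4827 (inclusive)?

k = 153
First selection ≥ 3628: 82 + ⌈(3628−82)/153⌉·153 = 82 + 24×153 = 3754
Last selection ≤ 4827: 82 + ⌊(4827−82)/153⌋·153 = 82 + 31×153 = 4825
Count = 31 − 24 + 1 = 8

8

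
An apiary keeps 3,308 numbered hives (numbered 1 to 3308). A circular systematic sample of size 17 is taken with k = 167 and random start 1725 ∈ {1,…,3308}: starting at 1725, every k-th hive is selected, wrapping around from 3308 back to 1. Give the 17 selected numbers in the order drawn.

Selection 1: 1725
Selection 2: 1725 + 167 = 1892
Selection 3: 1892 + 167 = 2059
Selection 4: 2059 + 167 = 2226
Selection 5: 2226 + 167 = 2393
Selection 6: 2393 + 167 = 2560
Selection 7: 2560 + 167 = 2727
Selection 8: 2727 + 167 = 2894
Selection 9: 2894 + 167 = 3061
Selection 10: 3061 + 167 = 3228
Selection 11: 3228 + 167 = 3395 → 3395 − 3308 = 87
Selection 12: 87 + 167 = 254
Selection 13: 254 + 167 = 421
Selection 14: 421 + 167 = 588
Selection 15: 588 + 167 = 755
Selection 16: 755 + 167 = 922
Selection 17: 922 + 167 = 1089

1725, 1892, 2059, 2226, 2393, 2560, 2727, 2894, 3061, 3228, 87, 254, 421, 588, 755, 922, 1089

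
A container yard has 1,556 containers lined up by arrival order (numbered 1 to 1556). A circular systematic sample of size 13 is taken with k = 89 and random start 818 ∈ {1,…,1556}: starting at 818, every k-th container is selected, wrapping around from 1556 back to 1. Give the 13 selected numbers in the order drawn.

Selection 1: 818
Selection 2: 818 + 89 = 907
Selection 3: 907 + 89 = 996
Selection 4: 996 + 89 = 1085
Selection 5: 1085 + 89 = 1174
Selection 6: 1174 + 89 = 1263
Selection 7: 1263 + 89 = 1352
Selection 8: 1352 + 89 = 1441
Selection 9: 1441 + 89 = 1530
Selection 10: 1530 + 89 = 1619 → 1619 − 1556 = 63
Selection 11: 63 + 89 = 152
Selection 12: 152 + 89 = 241
Selection 13: 241 + 89 = 330

818, 907, 996, 1085, 1174, 1263, 1352, 1441, 1530, 63, 152, 241, 330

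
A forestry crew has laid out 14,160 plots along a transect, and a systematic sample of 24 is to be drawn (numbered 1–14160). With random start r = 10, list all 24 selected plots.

10, 600, 1190, 1780, 2370, 2960, 3550, 4140, 4730, 5320, 5910, 6500, 7090, 7680, 8270, 8860, 9450, 10040, 10630, 11220, 11810, 12400, 12990, 13580

k = N/n = 14160/24 = 590
plot 1: 10
plot 2: 10 + 590 = 600
plot 3: 600 + 590 = 1190
plot 4: 1190 + 590 = 1780
plot 5: 1780 + 590 = 2370
plot 6: 2370 + 590 = 2960
plot 7: 2960 + 590 = 3550
plot 8: 3550 + 590 = 4140
plot 9: 4140 + 590 = 4730
plot 10: 4730 + 590 = 5320
plot 11: 5320 + 590 = 5910
plot 12: 5910 + 590 = 6500
plot 13: 6500 + 590 = 7090
plot 14: 7090 + 590 = 7680
plot 15: 7680 + 590 = 8270
plot 16: 8270 + 590 = 8860
plot 17: 8860 + 590 = 9450
plot 18: 9450 + 590 = 10040
plot 19: 10040 + 590 = 10630
plot 20: 10630 + 590 = 11220
plot 21: 11220 + 590 = 11810
plot 22: 11810 + 590 = 12400
plot 23: 12400 + 590 = 12990
plot 24: 12990 + 590 = 13580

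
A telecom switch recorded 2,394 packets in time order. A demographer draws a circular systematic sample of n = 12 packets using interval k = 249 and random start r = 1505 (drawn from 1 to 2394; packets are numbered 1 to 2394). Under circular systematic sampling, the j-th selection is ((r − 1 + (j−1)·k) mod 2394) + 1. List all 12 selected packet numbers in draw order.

Selection 1: 1505
Selection 2: 1505 + 249 = 1754
Selection 3: 1754 + 249 = 2003
Selection 4: 2003 + 249 = 2252
Selection 5: 2252 + 249 = 2501 → 2501 − 2394 = 107
Selection 6: 107 + 249 = 356
Selection 7: 356 + 249 = 605
Selection 8: 605 + 249 = 854
Selection 9: 854 + 249 = 1103
Selection 10: 1103 + 249 = 1352
Selection 11: 1352 + 249 = 1601
Selection 12: 1601 + 249 = 1850

1505, 1754, 2003, 2252, 107, 356, 605, 854, 1103, 1352, 1601, 1850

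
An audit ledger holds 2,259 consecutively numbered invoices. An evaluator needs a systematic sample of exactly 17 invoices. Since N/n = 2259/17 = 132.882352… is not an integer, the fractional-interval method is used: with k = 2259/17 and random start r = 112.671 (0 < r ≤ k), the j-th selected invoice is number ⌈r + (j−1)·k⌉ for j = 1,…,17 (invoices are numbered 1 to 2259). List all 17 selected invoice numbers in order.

j=1: r + 0k = 112.671 → ⌈·⌉ = 113
j=2: r + 1k = 245.553352… → ⌈·⌉ = 246
j=3: r + 2k = 378.435705… → ⌈·⌉ = 379
j=4: r + 3k = 511.318058… → ⌈·⌉ = 512
j=5: r + 4k = 644.200411… → ⌈·⌉ = 645
j=6: r + 5k = 777.082764… → ⌈·⌉ = 778
j=7: r + 6k = 909.965117… → ⌈·⌉ = 910
j=8: r + 7k = 1042.847470… → ⌈·⌉ = 1043
j=9: r + 8k = 1175.729823… → ⌈·⌉ = 1176
j=10: r + 9k = 1308.612176… → ⌈·⌉ = 1309
j=11: r + 10k = 1441.494529… → ⌈·⌉ = 1442
j=12: r + 11k = 1574.376882… → ⌈·⌉ = 1575
j=13: r + 12k = 1707.259235… → ⌈·⌉ = 1708
j=14: r + 13k = 1840.141588… → ⌈·⌉ = 1841
j=15: r + 14k = 1973.023941… → ⌈·⌉ = 1974
j=16: r + 15k = 2105.906294… → ⌈·⌉ = 2106
j=17: r + 16k = 2238.788647… → ⌈·⌉ = 2239

113, 246, 379, 512, 645, 778, 910, 1043, 1176, 1309, 1442, 1575, 1708, 1841, 1974, 2106, 2239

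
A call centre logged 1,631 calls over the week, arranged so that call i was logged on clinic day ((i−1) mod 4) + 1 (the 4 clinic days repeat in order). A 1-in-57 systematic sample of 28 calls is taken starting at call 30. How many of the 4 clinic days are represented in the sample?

Consecutive selections differ by k = 57, so their clinic day numbers differ by 57 mod 4 = 1.
gcd(57, 4) = 1, so the sample visits 4/1 = 4 distinct residues mod 4.
Start 30 is clinic day 2; the clinic days hit are 1, 2, 3, 4.

4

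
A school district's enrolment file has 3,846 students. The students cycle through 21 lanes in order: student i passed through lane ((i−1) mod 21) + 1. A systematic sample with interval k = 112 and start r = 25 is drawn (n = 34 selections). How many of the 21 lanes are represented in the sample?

Consecutive selections differ by k = 112, so their lane numbers differ by 112 mod 21 = 7.
gcd(112, 21) = 7, so the sample visits 21/7 = 3 distinct residues mod 21.
Start 25 is lane 4; the lanes hit are 4, 11, 18.

3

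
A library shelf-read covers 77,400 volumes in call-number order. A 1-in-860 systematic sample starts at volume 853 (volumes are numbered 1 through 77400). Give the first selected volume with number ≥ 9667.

10313

k = 860
Steps past start: ⌈(9667 − 853)/860⌉ = ⌈8814/860⌉ = 11
Selected volume: 853 + 11×860 = 10313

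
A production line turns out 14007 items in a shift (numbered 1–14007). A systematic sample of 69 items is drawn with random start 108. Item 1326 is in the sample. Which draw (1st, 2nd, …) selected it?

7

k = 14007/69 = 203
position = (1326 − 108)/203 + 1 = 1218/203 + 1 = 6 + 1 = 7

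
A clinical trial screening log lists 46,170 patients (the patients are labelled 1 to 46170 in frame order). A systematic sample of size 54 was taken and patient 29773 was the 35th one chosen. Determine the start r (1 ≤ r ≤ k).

703

k = 46170/54 = 855
r = 29773 − (35−1)×855 = 29773 − 29070 = 703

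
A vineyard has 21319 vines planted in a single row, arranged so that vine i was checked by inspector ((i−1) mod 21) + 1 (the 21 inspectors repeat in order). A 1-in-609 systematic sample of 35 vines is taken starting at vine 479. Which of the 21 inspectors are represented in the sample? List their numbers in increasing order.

Consecutive selections differ by k = 609, so their inspector numbers differ by 609 mod 21 = 0.
gcd(609, 21) = 21, so the sample visits 21/21 = 1 distinct residues mod 21.
Start 479 is inspector 17; the inspectors hit are 17.

17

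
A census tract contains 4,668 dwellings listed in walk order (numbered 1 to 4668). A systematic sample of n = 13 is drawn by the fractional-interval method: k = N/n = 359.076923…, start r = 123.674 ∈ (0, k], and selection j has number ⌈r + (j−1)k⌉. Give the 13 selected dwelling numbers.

j=1: r + 0k = 123.674 → ⌈·⌉ = 124
j=2: r + 1k = 482.750923… → ⌈·⌉ = 483
j=3: r + 2k = 841.827846… → ⌈·⌉ = 842
j=4: r + 3k = 1200.904769… → ⌈·⌉ = 1201
j=5: r + 4k = 1559.981692… → ⌈·⌉ = 1560
j=6: r + 5k = 1919.058615… → ⌈·⌉ = 1920
j=7: r + 6k = 2278.135538… → ⌈·⌉ = 2279
j=8: r + 7k = 2637.212461… → ⌈·⌉ = 2638
j=9: r + 8k = 2996.289384… → ⌈·⌉ = 2997
j=10: r + 9k = 3355.366307… → ⌈·⌉ = 3356
j=11: r + 10k = 3714.443230… → ⌈·⌉ = 3715
j=12: r + 11k = 4073.520153… → ⌈·⌉ = 4074
j=13: r + 12k = 4432.597076… → ⌈·⌉ = 4433

124, 483, 842, 1201, 1560, 1920, 2279, 2638, 2997, 3356, 3715, 4074, 4433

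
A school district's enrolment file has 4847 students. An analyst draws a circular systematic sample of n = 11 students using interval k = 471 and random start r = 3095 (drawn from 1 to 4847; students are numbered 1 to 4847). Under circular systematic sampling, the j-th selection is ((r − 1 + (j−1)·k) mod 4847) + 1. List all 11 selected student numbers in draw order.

3095, 3566, 4037, 4508, 132, 603, 1074, 1545, 2016, 2487, 2958

Selection 1: 3095
Selection 2: 3095 + 471 = 3566
Selection 3: 3566 + 471 = 4037
Selection 4: 4037 + 471 = 4508
Selection 5: 4508 + 471 = 4979 → 4979 − 4847 = 132
Selection 6: 132 + 471 = 603
Selection 7: 603 + 471 = 1074
Selection 8: 1074 + 471 = 1545
Selection 9: 1545 + 471 = 2016
Selection 10: 2016 + 471 = 2487
Selection 11: 2487 + 471 = 2958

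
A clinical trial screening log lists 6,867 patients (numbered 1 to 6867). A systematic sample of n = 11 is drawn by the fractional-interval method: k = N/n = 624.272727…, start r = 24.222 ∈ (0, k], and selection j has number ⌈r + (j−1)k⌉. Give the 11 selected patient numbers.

j=1: r + 0k = 24.222 → ⌈·⌉ = 25
j=2: r + 1k = 648.494727… → ⌈·⌉ = 649
j=3: r + 2k = 1272.767454… → ⌈·⌉ = 1273
j=4: r + 3k = 1897.040181… → ⌈·⌉ = 1898
j=5: r + 4k = 2521.312909… → ⌈·⌉ = 2522
j=6: r + 5k = 3145.585636… → ⌈·⌉ = 3146
j=7: r + 6k = 3769.858363… → ⌈·⌉ = 3770
j=8: r + 7k = 4394.131090… → ⌈·⌉ = 4395
j=9: r + 8k = 5018.403818… → ⌈·⌉ = 5019
j=10: r + 9k = 5642.676545… → ⌈·⌉ = 5643
j=11: r + 10k = 6266.949272… → ⌈·⌉ = 6267

25, 649, 1273, 1898, 2522, 3146, 3770, 4395, 5019, 5643, 6267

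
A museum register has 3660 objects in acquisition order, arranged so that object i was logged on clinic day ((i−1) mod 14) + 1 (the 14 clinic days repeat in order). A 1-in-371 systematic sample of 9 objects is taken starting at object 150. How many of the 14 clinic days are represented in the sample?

2

Consecutive selections differ by k = 371, so their clinic day numbers differ by 371 mod 14 = 7.
gcd(371, 14) = 7, so the sample visits 14/7 = 2 distinct residues mod 14.
Start 150 is clinic day 10; the clinic days hit are 3, 10.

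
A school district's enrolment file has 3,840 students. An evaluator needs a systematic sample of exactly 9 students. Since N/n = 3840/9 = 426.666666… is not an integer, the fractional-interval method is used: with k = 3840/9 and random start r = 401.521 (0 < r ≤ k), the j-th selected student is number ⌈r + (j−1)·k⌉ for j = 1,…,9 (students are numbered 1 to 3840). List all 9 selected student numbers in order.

j=1: r + 0k = 401.521 → ⌈·⌉ = 402
j=2: r + 1k = 828.187666… → ⌈·⌉ = 829
j=3: r + 2k = 1254.854333… → ⌈·⌉ = 1255
j=4: r + 3k = 1681.521 → ⌈·⌉ = 1682
j=5: r + 4k = 2108.187666… → ⌈·⌉ = 2109
j=6: r + 5k = 2534.854333… → ⌈·⌉ = 2535
j=7: r + 6k = 2961.521 → ⌈·⌉ = 2962
j=8: r + 7k = 3388.187666… → ⌈·⌉ = 3389
j=9: r + 8k = 3814.854333… → ⌈·⌉ = 3815

402, 829, 1255, 1682, 2109, 2535, 2962, 3389, 3815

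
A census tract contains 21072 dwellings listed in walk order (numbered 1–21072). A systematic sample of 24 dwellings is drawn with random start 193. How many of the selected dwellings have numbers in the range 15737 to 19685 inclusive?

5

k = 21072/24 = 878
First selection ≥ 15737: 193 + ⌈(15737−193)/878⌉·878 = 193 + 18×878 = 15997
Last selection ≤ 19685: 193 + ⌊(19685−193)/878⌋·878 = 193 + 22×878 = 19509
Count = 22 − 18 + 1 = 5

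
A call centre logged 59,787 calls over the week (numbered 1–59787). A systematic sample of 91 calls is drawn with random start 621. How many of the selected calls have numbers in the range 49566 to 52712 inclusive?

5

k = 59787/91 = 657
First selection ≥ 49566: 621 + ⌈(49566−621)/657⌉·657 = 621 + 75×657 = 49896
Last selection ≤ 52712: 621 + ⌊(52712−621)/657⌋·657 = 621 + 79×657 = 52524
Count = 79 − 75 + 1 = 5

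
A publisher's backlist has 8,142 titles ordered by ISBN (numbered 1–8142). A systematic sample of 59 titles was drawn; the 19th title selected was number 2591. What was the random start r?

107

k = 8142/59 = 138
r = 2591 − (19−1)×138 = 2591 − 2484 = 107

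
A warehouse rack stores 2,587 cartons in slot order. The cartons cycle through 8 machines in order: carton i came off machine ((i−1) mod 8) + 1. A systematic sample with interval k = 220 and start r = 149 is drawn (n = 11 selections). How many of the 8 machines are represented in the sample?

2

Consecutive selections differ by k = 220, so their machine numbers differ by 220 mod 8 = 4.
gcd(220, 8) = 4, so the sample visits 8/4 = 2 distinct residues mod 8.
Start 149 is machine 5; the machines hit are 1, 5.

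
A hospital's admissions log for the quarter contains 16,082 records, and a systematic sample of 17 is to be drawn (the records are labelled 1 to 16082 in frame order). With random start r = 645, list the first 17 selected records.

k = N/n = 16082/17 = 946
record 1: 645
record 2: 645 + 946 = 1591
record 3: 1591 + 946 = 2537
record 4: 2537 + 946 = 3483
record 5: 3483 + 946 = 4429
record 6: 4429 + 946 = 5375
record 7: 5375 + 946 = 6321
record 8: 6321 + 946 = 7267
record 9: 7267 + 946 = 8213
record 10: 8213 + 946 = 9159
record 11: 9159 + 946 = 10105
record 12: 10105 + 946 = 11051
record 13: 11051 + 946 = 11997
record 14: 11997 + 946 = 12943
record 15: 12943 + 946 = 13889
record 16: 13889 + 946 = 14835
record 17: 14835 + 946 = 15781

645, 1591, 2537, 3483, 4429, 5375, 6321, 7267, 8213, 9159, 10105, 11051, 11997, 12943, 13889, 14835, 15781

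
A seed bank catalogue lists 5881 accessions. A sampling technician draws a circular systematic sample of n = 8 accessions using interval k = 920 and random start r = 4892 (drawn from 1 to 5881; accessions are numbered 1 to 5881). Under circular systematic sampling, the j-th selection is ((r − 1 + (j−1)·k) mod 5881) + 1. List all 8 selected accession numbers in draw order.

Selection 1: 4892
Selection 2: 4892 + 920 = 5812
Selection 3: 5812 + 920 = 6732 → 6732 − 5881 = 851
Selection 4: 851 + 920 = 1771
Selection 5: 1771 + 920 = 2691
Selection 6: 2691 + 920 = 3611
Selection 7: 3611 + 920 = 4531
Selection 8: 4531 + 920 = 5451

4892, 5812, 851, 1771, 2691, 3611, 4531, 5451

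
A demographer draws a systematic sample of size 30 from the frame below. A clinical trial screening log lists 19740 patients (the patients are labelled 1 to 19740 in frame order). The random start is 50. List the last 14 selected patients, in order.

k = N/n = 19740/30 = 658
17th selection = 50 + 16×658 = 10578
18th: 10578 + 658 = 11236
19th: 11236 + 658 = 11894
20th: 11894 + 658 = 12552
21st: 12552 + 658 = 13210
22nd: 13210 + 658 = 13868
23rd: 13868 + 658 = 14526
24th: 14526 + 658 = 15184
25th: 15184 + 658 = 15842
26th: 15842 + 658 = 16500
27th: 16500 + 658 = 17158
28th: 17158 + 658 = 17816
29th: 17816 + 658 = 18474
30th: 18474 + 658 = 19132

10578, 11236, 11894, 12552, 13210, 13868, 14526, 15184, 15842, 16500, 17158, 17816, 18474, 19132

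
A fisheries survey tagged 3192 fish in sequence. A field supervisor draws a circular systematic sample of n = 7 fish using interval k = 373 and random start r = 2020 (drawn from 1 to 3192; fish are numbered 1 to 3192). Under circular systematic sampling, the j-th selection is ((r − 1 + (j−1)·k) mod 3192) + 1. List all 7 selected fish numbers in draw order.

2020, 2393, 2766, 3139, 320, 693, 1066

Selection 1: 2020
Selection 2: 2020 + 373 = 2393
Selection 3: 2393 + 373 = 2766
Selection 4: 2766 + 373 = 3139
Selection 5: 3139 + 373 = 3512 → 3512 − 3192 = 320
Selection 6: 320 + 373 = 693
Selection 7: 693 + 373 = 1066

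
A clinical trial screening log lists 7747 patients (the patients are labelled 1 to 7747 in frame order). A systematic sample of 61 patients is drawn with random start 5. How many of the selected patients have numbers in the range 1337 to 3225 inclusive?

k = 7747/61 = 127
First selection ≥ 1337: 5 + ⌈(1337−5)/127⌉·127 = 5 + 11×127 = 1402
Last selection ≤ 3225: 5 + ⌊(3225−5)/127⌋·127 = 5 + 25×127 = 3180
Count = 25 − 11 + 1 = 15

15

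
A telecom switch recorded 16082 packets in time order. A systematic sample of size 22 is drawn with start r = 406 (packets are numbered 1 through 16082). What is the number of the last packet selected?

k = 16082/22 = 731
22nd selection = r + (22−1)·k = 406 + 21×731 = 406 + 15351 = 15757

15757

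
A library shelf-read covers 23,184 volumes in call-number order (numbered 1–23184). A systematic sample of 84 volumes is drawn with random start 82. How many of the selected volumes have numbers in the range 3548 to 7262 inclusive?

k = 23184/84 = 276
First selection ≥ 3548: 82 + ⌈(3548−82)/276⌉·276 = 82 + 13×276 = 3670
Last selection ≤ 7262: 82 + ⌊(7262−82)/276⌋·276 = 82 + 26×276 = 7258
Count = 26 − 13 + 1 = 14

14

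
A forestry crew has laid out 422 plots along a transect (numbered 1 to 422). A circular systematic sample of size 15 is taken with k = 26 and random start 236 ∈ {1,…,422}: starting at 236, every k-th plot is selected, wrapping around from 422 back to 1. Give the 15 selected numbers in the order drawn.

Selection 1: 236
Selection 2: 236 + 26 = 262
Selection 3: 262 + 26 = 288
Selection 4: 288 + 26 = 314
Selection 5: 314 + 26 = 340
Selection 6: 340 + 26 = 366
Selection 7: 366 + 26 = 392
Selection 8: 392 + 26 = 418
Selection 9: 418 + 26 = 444 → 444 − 422 = 22
Selection 10: 22 + 26 = 48
Selection 11: 48 + 26 = 74
Selection 12: 74 + 26 = 100
Selection 13: 100 + 26 = 126
Selection 14: 126 + 26 = 152
Selection 15: 152 + 26 = 178

236, 262, 288, 314, 340, 366, 392, 418, 22, 48, 74, 100, 126, 152, 178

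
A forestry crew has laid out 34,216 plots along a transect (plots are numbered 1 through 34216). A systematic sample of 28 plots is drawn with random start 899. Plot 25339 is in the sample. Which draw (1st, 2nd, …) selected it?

k = 34216/28 = 1222
position = (25339 − 899)/1222 + 1 = 24440/1222 + 1 = 20 + 1 = 21

21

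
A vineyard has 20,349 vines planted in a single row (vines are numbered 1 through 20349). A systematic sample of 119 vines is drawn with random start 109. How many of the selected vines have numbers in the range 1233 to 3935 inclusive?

k = 20349/119 = 171
First selection ≥ 1233: 109 + ⌈(1233−109)/171⌉·171 = 109 + 7×171 = 1306
Last selection ≤ 3935: 109 + ⌊(3935−109)/171⌋·171 = 109 + 22×171 = 3871
Count = 22 − 7 + 1 = 16

16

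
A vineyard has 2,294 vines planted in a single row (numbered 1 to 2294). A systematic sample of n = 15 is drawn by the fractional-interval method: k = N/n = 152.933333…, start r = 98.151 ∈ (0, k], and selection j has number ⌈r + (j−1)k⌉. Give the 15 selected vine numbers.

99, 252, 405, 557, 710, 863, 1016, 1169, 1322, 1475, 1628, 1781, 1934, 2087, 2240

j=1: r + 0k = 98.151 → ⌈·⌉ = 99
j=2: r + 1k = 251.084333… → ⌈·⌉ = 252
j=3: r + 2k = 404.017666… → ⌈·⌉ = 405
j=4: r + 3k = 556.951 → ⌈·⌉ = 557
j=5: r + 4k = 709.884333… → ⌈·⌉ = 710
j=6: r + 5k = 862.817666… → ⌈·⌉ = 863
j=7: r + 6k = 1015.751 → ⌈·⌉ = 1016
j=8: r + 7k = 1168.684333… → ⌈·⌉ = 1169
j=9: r + 8k = 1321.617666… → ⌈·⌉ = 1322
j=10: r + 9k = 1474.551 → ⌈·⌉ = 1475
j=11: r + 10k = 1627.484333… → ⌈·⌉ = 1628
j=12: r + 11k = 1780.417666… → ⌈·⌉ = 1781
j=13: r + 12k = 1933.351 → ⌈·⌉ = 1934
j=14: r + 13k = 2086.284333… → ⌈·⌉ = 2087
j=15: r + 14k = 2239.217666… → ⌈·⌉ = 2240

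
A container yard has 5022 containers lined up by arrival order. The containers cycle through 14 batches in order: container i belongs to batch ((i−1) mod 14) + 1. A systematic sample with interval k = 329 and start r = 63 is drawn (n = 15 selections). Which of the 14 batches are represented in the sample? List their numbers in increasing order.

7, 14

Consecutive selections differ by k = 329, so their batch numbers differ by 329 mod 14 = 7.
gcd(329, 14) = 7, so the sample visits 14/7 = 2 distinct residues mod 14.
Start 63 is batch 7; the batches hit are 7, 14.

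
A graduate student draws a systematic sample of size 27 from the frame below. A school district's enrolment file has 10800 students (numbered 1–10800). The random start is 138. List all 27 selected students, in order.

k = N/n = 10800/27 = 400
student 1: 138
student 2: 138 + 400 = 538
student 3: 538 + 400 = 938
student 4: 938 + 400 = 1338
student 5: 1338 + 400 = 1738
student 6: 1738 + 400 = 2138
student 7: 2138 + 400 = 2538
student 8: 2538 + 400 = 2938
student 9: 2938 + 400 = 3338
student 10: 3338 + 400 = 3738
student 11: 3738 + 400 = 4138
student 12: 4138 + 400 = 4538
student 13: 4538 + 400 = 4938
student 14: 4938 + 400 = 5338
student 15: 5338 + 400 = 5738
student 16: 5738 + 400 = 6138
student 17: 6138 + 400 = 6538
student 18: 6538 + 400 = 6938
student 19: 6938 + 400 = 7338
student 20: 7338 + 400 = 7738
student 21: 7738 + 400 = 8138
student 22: 8138 + 400 = 8538
student 23: 8538 + 400 = 8938
student 24: 8938 + 400 = 9338
student 25: 9338 + 400 = 9738
student 26: 9738 + 400 = 10138
student 27: 10138 + 400 = 10538

138, 538, 938, 1338, 1738, 2138, 2538, 2938, 3338, 3738, 4138, 4538, 4938, 5338, 5738, 6138, 6538, 6938, 7338, 7738, 8138, 8538, 8938, 9338, 9738, 10138, 10538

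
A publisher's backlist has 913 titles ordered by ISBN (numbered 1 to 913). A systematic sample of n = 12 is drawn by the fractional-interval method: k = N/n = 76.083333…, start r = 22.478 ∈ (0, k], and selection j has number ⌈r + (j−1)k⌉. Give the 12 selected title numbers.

j=1: r + 0k = 22.478 → ⌈·⌉ = 23
j=2: r + 1k = 98.561333… → ⌈·⌉ = 99
j=3: r + 2k = 174.644666… → ⌈·⌉ = 175
j=4: r + 3k = 250.728 → ⌈·⌉ = 251
j=5: r + 4k = 326.811333… → ⌈·⌉ = 327
j=6: r + 5k = 402.894666… → ⌈·⌉ = 403
j=7: r + 6k = 478.978 → ⌈·⌉ = 479
j=8: r + 7k = 555.061333… → ⌈·⌉ = 556
j=9: r + 8k = 631.144666… → ⌈·⌉ = 632
j=10: r + 9k = 707.228 → ⌈·⌉ = 708
j=11: r + 10k = 783.311333… → ⌈·⌉ = 784
j=12: r + 11k = 859.394666… → ⌈·⌉ = 860

23, 99, 175, 251, 327, 403, 479, 556, 632, 708, 784, 860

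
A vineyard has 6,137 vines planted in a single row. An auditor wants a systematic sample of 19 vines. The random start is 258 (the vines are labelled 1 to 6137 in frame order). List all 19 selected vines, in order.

258, 581, 904, 1227, 1550, 1873, 2196, 2519, 2842, 3165, 3488, 3811, 4134, 4457, 4780, 5103, 5426, 5749, 6072

k = N/n = 6137/19 = 323
vine 1: 258
vine 2: 258 + 323 = 581
vine 3: 581 + 323 = 904
vine 4: 904 + 323 = 1227
vine 5: 1227 + 323 = 1550
vine 6: 1550 + 323 = 1873
vine 7: 1873 + 323 = 2196
vine 8: 2196 + 323 = 2519
vine 9: 2519 + 323 = 2842
vine 10: 2842 + 323 = 3165
vine 11: 3165 + 323 = 3488
vine 12: 3488 + 323 = 3811
vine 13: 3811 + 323 = 4134
vine 14: 4134 + 323 = 4457
vine 15: 4457 + 323 = 4780
vine 16: 4780 + 323 = 5103
vine 17: 5103 + 323 = 5426
vine 18: 5426 + 323 = 5749
vine 19: 5749 + 323 = 6072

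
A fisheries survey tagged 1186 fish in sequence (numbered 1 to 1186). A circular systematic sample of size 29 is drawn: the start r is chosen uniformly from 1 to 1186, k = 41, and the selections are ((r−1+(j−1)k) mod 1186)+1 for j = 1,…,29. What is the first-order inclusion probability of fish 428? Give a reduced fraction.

29/1186

For each position j, as r ranges over 1…1186 the j-th selection hits every fish exactly once, so fish 428 is selected for exactly 29 of the 1186 starts.
Inclusion probability = 29/1186.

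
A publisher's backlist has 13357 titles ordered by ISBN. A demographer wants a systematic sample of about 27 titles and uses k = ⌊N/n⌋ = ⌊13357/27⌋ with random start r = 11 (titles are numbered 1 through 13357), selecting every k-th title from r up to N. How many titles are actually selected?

k = ⌊13357/27⌋ = 494
Achieved size = ⌊(13357 − 11)/494⌋ + 1 = ⌊13346/494⌋ + 1 = 27 + 1 = 28
(last selection: 11 + 27×494 = 13349 ≤ 13357; next would be 13843 > 13357)

28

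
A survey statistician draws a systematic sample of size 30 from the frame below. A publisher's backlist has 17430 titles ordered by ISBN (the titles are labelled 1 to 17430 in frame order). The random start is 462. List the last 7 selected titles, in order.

k = N/n = 17430/30 = 581
24th selection = 462 + 23×581 = 13825
25th: 13825 + 581 = 14406
26th: 14406 + 581 = 14987
27th: 14987 + 581 = 15568
28th: 15568 + 581 = 16149
29th: 16149 + 581 = 16730
30th: 16730 + 581 = 17311

13825, 14406, 14987, 15568, 16149, 16730, 17311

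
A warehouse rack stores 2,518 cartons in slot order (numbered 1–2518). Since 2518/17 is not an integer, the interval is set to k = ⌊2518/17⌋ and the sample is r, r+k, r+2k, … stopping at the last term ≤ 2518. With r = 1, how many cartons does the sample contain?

18

k = ⌊2518/17⌋ = 148
Achieved size = ⌊(2518 − 1)/148⌋ + 1 = ⌊2517/148⌋ + 1 = 17 + 1 = 18
(last selection: 1 + 17×148 = 2517 ≤ 2518; next would be 2665 > 2518)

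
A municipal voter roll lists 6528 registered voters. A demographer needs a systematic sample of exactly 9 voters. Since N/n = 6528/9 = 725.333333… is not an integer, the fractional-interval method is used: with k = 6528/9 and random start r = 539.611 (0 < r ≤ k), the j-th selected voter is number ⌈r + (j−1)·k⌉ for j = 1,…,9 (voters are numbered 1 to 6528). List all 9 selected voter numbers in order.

j=1: r + 0k = 539.611 → ⌈·⌉ = 540
j=2: r + 1k = 1264.944333… → ⌈·⌉ = 1265
j=3: r + 2k = 1990.277666… → ⌈·⌉ = 1991
j=4: r + 3k = 2715.611 → ⌈·⌉ = 2716
j=5: r + 4k = 3440.944333… → ⌈·⌉ = 3441
j=6: r + 5k = 4166.277666… → ⌈·⌉ = 4167
j=7: r + 6k = 4891.611 → ⌈·⌉ = 4892
j=8: r + 7k = 5616.944333… → ⌈·⌉ = 5617
j=9: r + 8k = 6342.277666… → ⌈·⌉ = 6343

540, 1265, 1991, 2716, 3441, 4167, 4892, 5617, 6343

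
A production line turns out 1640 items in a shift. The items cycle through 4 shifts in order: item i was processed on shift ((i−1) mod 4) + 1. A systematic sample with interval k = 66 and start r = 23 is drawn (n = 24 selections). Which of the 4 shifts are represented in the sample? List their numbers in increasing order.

Consecutive selections differ by k = 66, so their shift numbers differ by 66 mod 4 = 2.
gcd(66, 4) = 2, so the sample visits 4/2 = 2 distinct residues mod 4.
Start 23 is shift 3; the shifts hit are 1, 3.

1, 3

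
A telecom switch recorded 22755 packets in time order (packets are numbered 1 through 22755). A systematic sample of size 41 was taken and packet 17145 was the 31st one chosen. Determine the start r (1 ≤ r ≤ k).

495

k = 22755/41 = 555
r = 17145 − (31−1)×555 = 17145 − 16650 = 495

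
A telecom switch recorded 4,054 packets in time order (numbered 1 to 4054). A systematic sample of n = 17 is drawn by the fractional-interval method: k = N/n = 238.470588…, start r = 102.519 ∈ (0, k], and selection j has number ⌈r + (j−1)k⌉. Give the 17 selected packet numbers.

j=1: r + 0k = 102.519 → ⌈·⌉ = 103
j=2: r + 1k = 340.989588… → ⌈·⌉ = 341
j=3: r + 2k = 579.460176… → ⌈·⌉ = 580
j=4: r + 3k = 817.930764… → ⌈·⌉ = 818
j=5: r + 4k = 1056.401352… → ⌈·⌉ = 1057
j=6: r + 5k = 1294.871941… → ⌈·⌉ = 1295
j=7: r + 6k = 1533.342529… → ⌈·⌉ = 1534
j=8: r + 7k = 1771.813117… → ⌈·⌉ = 1772
j=9: r + 8k = 2010.283705… → ⌈·⌉ = 2011
j=10: r + 9k = 2248.754294… → ⌈·⌉ = 2249
j=11: r + 10k = 2487.224882… → ⌈·⌉ = 2488
j=12: r + 11k = 2725.695470… → ⌈·⌉ = 2726
j=13: r + 12k = 2964.166058… → ⌈·⌉ = 2965
j=14: r + 13k = 3202.636647… → ⌈·⌉ = 3203
j=15: r + 14k = 3441.107235… → ⌈·⌉ = 3442
j=16: r + 15k = 3679.577823… → ⌈·⌉ = 3680
j=17: r + 16k = 3918.048411… → ⌈·⌉ = 3919

103, 341, 580, 818, 1057, 1295, 1534, 1772, 2011, 2249, 2488, 2726, 2965, 3203, 3442, 3680, 3919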